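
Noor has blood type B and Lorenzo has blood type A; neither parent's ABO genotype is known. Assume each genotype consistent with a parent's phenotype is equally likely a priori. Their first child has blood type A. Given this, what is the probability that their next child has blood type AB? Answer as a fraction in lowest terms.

Possible genotypes: Noor ∈ {I^B I^B, I^B i}; Lorenzo ∈ {I^A I^A, I^A i}.
Weight each parental genotype pair by prior × P(type-A child):
  I^B i × I^A I^A: posterior weight 2/3; P(next child type AB) = 1/2.
  I^B i × I^A i: posterior weight 1/3; P(next child type AB) = 1/4.
Weighted sum = 5/12.

5/12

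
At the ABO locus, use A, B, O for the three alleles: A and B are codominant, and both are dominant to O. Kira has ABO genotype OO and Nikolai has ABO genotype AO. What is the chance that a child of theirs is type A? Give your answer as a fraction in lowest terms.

1/2

ABO cross OO × AO → offspring phenotypes: 1/2 O, 1/2 A.
So P(type A) = 1/2.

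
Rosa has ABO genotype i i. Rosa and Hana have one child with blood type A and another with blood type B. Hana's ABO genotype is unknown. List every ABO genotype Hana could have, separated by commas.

For each candidate genotype of Hana, check whether crossing it with i i can produce every observed child phenotype.
  I^A I^A → possible child types {A} ✗
  I^A I^B → possible child types {A, B} ✓
  I^A i → possible child types {O, A} ✗
  I^B I^B → possible child types {B} ✗
  I^B i → possible child types {O, B} ✗
  i i → possible child types {O} ✗

I^A I^B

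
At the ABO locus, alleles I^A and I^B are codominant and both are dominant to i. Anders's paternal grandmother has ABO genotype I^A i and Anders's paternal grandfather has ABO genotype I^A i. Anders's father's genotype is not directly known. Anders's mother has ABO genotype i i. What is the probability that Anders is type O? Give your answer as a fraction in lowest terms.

1/2

Anders's father's ABO genotype from I^A i × I^A i: 1/4 I^A I^A, 1/2 I^A i, 1/4 i i.
Crossing each possibility with the mother i i and summing P(type O): 1/4·0 + 1/2·1/2 + 1/4·1 = 1/2.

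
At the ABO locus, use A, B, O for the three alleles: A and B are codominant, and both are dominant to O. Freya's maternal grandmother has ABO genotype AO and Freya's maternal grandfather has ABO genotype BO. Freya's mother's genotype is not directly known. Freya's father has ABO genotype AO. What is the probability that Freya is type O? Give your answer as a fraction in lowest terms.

Freya's mother's ABO genotype from AO × BO: 1/4 AB, 1/4 AO, 1/4 BO, 1/4 OO.
Crossing each possibility with the father AO and summing P(type O): 1/4·0 + 1/4·1/4 + 1/4·1/4 + 1/4·1/2 = 1/4.

1/4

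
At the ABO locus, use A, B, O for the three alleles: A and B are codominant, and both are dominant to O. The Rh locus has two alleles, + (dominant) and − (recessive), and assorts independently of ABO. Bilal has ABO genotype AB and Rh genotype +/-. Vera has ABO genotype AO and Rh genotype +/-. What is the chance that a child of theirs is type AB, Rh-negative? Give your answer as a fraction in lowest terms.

1/16

ABO cross AB × AO → offspring phenotypes: 1/2 A, 1/4 B, 1/4 AB.
Rh cross +/- × +/- → 3/4 Rh+, 1/4 Rh-.
Independent loci: P(type AB, Rh-negative) = 1/4 × 1/4 = 1/16.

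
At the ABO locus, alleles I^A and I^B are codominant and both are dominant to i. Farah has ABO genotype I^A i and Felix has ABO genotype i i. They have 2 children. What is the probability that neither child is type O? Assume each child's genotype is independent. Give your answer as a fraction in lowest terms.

ABO cross I^A i × i i → 1/2 O, 1/2 A.
So P(type O) = 1/2 per child.
P(not type O) = 1/2 for one child; (1/2)^2 = 1/4.

1/4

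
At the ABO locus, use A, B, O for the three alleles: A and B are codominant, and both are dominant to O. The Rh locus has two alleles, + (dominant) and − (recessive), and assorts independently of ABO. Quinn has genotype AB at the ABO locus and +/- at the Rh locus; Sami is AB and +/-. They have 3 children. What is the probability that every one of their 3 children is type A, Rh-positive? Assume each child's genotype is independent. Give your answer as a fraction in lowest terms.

27/4096

ABO cross AB × AB → 1/4 A, 1/4 B, 1/2 AB.
Rh cross +/- × +/- → 3/4 Rh+, 1/4 Rh-; so P(type A, Rh-positive) = 1/4 × 3/4 = 3/16 per child.
All 3 independent: (3/16)^3 = 27/4096.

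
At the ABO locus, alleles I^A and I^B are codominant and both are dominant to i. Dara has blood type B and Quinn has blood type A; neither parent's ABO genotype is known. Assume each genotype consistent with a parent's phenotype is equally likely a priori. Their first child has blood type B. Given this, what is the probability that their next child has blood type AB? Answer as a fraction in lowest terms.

5/12

Possible genotypes: Dara ∈ {I^B I^B, I^B i}; Quinn ∈ {I^A I^A, I^A i}.
Weight each parental genotype pair by prior × P(type-B child):
  I^B I^B × I^A i: posterior weight 2/3; P(next child type AB) = 1/2.
  I^B i × I^A i: posterior weight 1/3; P(next child type AB) = 1/4.
Weighted sum = 5/12.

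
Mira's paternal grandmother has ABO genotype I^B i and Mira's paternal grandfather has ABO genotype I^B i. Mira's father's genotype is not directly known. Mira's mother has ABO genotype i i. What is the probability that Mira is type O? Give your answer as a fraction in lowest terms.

1/2

Mira's father's ABO genotype from I^B i × I^B i: 1/4 I^B I^B, 1/2 I^B i, 1/4 i i.
Crossing each possibility with the mother i i and summing P(type O): 1/4·0 + 1/2·1/2 + 1/4·1 = 1/2.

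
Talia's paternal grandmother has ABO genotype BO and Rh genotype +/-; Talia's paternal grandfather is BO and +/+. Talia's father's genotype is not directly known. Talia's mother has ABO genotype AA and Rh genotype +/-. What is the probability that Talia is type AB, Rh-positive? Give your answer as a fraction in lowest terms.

7/16

Talia's father's ABO genotype from BO × BO: 1/4 BB, 1/2 BO, 1/4 OO.
Crossing each possibility with the mother AA and summing P(type AB): 1/4·1 + 1/2·1/2 + 1/4·0 = 1/2.
Similarly for Rh via the father's Rh distribution: P(Rh+) = 7/8.
Independent loci: 1/2 × 7/8 = 7/16.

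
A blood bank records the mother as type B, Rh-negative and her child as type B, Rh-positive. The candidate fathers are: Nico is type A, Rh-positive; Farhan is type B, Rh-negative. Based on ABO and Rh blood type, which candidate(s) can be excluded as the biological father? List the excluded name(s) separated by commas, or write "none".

A candidate is excluded only if no genotype consistent with his phenotype could produce a type B, Rh-positive child with a type B, Rh-negative mother.
Farhan (type B, Rh-): no genotype consistent with that phenotype can produce a type-B Rh+ child with a type-B mother.

Farhan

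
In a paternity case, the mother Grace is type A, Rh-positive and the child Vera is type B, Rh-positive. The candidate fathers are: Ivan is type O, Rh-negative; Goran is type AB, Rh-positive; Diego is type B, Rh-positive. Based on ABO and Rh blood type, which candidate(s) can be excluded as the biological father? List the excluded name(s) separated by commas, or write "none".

A candidate is excluded only if no genotype consistent with his phenotype could produce a type B, Rh-positive child with a type A, Rh-positive mother.
Ivan (type O, Rh-): no genotype consistent with that phenotype can produce a type-B Rh+ child with a type-A mother.

Ivan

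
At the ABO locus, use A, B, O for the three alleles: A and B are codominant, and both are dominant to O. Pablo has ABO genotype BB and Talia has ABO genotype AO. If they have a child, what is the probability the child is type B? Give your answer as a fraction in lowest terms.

1/2

ABO cross BB × AO → offspring phenotypes: 1/2 B, 1/2 AB.
So P(type B) = 1/2.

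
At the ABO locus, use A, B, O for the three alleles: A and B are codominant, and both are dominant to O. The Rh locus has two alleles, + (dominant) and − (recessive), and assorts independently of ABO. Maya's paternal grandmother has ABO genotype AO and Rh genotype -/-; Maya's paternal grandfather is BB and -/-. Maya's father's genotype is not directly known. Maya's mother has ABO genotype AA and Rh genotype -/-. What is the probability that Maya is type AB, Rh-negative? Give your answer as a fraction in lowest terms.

Maya's father's ABO genotype from AO × BB: 1/2 AB, 1/2 BO.
Crossing each possibility with the mother AA and summing P(type AB): 1/2·1/2 + 1/2·1/2 = 1/2.
Similarly for Rh via the father's Rh distribution: P(Rh-) = 1.
Independent loci: 1/2 × 1 = 1/2.

1/2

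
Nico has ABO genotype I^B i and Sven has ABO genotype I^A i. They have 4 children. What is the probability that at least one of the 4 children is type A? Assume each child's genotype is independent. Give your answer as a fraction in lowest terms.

ABO cross I^B i × I^A i → 1/4 O, 1/4 A, 1/4 B, 1/4 AB.
So P(type A) = 1/4 per child.
P(none) = (3/4)^4 = 81/256; P(at least one) = 1 − 81/256 = 175/256.

175/256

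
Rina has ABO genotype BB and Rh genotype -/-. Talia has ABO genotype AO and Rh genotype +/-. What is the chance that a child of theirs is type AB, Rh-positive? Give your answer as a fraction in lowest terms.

ABO cross BB × AO → offspring phenotypes: 1/2 B, 1/2 AB.
Rh cross -/- × +/- → 1/2 Rh+, 1/2 Rh-.
Independent loci: P(type AB, Rh-positive) = 1/2 × 1/2 = 1/4.

1/4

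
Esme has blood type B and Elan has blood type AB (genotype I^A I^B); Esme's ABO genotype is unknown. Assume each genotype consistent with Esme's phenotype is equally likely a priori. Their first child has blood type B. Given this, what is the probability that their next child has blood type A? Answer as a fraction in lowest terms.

Possible genotypes: Esme ∈ {I^B I^B, I^B i}; Elan ∈ {I^A I^B}.
Weight each parental genotype pair by prior × P(type-B child):
  I^B I^B × I^A I^B: posterior weight 1/2; P(next child type A) = 0.
  I^B i × I^A I^B: posterior weight 1/2; P(next child type A) = 1/4.
Weighted sum = 1/8.

1/8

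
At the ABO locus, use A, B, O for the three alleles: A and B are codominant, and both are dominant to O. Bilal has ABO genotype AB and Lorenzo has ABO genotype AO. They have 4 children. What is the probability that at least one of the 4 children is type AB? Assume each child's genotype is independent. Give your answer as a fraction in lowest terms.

175/256

ABO cross AB × AO → 1/2 A, 1/4 B, 1/4 AB.
So P(type AB) = 1/4 per child.
P(none) = (3/4)^4 = 81/256; P(at least one) = 1 − 81/256 = 175/256.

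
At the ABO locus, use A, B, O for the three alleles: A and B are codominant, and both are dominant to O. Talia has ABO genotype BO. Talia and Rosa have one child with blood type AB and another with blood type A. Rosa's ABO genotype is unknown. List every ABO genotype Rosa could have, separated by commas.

AA, AB, AO

For each candidate genotype of Rosa, check whether crossing it with BO can produce every observed child phenotype.
  AA → possible child types {A, AB} ✓
  AB → possible child types {A, B, AB} ✓
  AO → possible child types {O, A, B, AB} ✓
  BB → possible child types {B} ✗
  BO → possible child types {O, B} ✗
  OO → possible child types {O, B} ✗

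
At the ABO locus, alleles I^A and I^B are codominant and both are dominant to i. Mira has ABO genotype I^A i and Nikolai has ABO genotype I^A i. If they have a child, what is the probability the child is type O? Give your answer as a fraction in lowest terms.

ABO cross I^A i × I^A i → offspring phenotypes: 1/4 O, 3/4 A.
So P(type O) = 1/4.

1/4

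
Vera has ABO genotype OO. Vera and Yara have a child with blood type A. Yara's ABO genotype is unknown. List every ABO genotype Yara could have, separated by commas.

For each candidate genotype of Yara, check whether crossing it with OO can produce every observed child phenotype.
  AA → possible child types {A} ✓
  AB → possible child types {A, B} ✓
  AO → possible child types {O, A} ✓
  BB → possible child types {B} ✗
  BO → possible child types {O, B} ✗
  OO → possible child types {O} ✗

AA, AB, AO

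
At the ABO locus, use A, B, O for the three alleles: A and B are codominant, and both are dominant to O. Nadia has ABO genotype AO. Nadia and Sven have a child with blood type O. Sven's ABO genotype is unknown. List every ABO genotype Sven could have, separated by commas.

AO, BO, OO

For each candidate genotype of Sven, check whether crossing it with AO can produce every observed child phenotype.
  AA → possible child types {A} ✗
  AB → possible child types {A, B, AB} ✗
  AO → possible child types {O, A} ✓
  BB → possible child types {B, AB} ✗
  BO → possible child types {O, A, B, AB} ✓
  OO → possible child types {O, A} ✓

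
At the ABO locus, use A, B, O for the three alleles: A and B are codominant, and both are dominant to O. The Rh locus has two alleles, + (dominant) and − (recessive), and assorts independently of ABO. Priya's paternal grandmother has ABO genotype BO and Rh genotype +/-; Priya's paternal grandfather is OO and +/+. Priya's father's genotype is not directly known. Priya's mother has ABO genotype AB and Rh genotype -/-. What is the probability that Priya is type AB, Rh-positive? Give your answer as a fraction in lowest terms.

3/32

Priya's father's ABO genotype from BO × OO: 1/2 BO, 1/2 OO.
Crossing each possibility with the mother AB and summing P(type AB): 1/2·1/4 + 1/2·0 = 1/8.
Similarly for Rh via the father's Rh distribution: P(Rh+) = 3/4.
Independent loci: 1/8 × 3/4 = 3/32.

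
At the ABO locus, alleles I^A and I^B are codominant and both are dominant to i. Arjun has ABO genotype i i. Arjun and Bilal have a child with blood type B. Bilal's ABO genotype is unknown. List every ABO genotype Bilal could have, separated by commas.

For each candidate genotype of Bilal, check whether crossing it with i i can produce every observed child phenotype.
  I^A I^A → possible child types {A} ✗
  I^A I^B → possible child types {A, B} ✓
  I^A i → possible child types {O, A} ✗
  I^B I^B → possible child types {B} ✓
  I^B i → possible child types {O, B} ✓
  i i → possible child types {O} ✗

I^A I^B, I^B I^B, I^B i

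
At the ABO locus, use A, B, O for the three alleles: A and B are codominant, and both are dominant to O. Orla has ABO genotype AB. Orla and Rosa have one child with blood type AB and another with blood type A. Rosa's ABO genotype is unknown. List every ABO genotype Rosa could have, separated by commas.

AA, AB, AO, BO

For each candidate genotype of Rosa, check whether crossing it with AB can produce every observed child phenotype.
  AA → possible child types {A, AB} ✓
  AB → possible child types {A, B, AB} ✓
  AO → possible child types {A, B, AB} ✓
  BB → possible child types {B, AB} ✗
  BO → possible child types {A, B, AB} ✓
  OO → possible child types {A, B} ✗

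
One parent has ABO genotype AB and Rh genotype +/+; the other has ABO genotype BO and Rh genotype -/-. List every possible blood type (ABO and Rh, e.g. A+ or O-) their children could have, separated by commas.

Gametes from AB × BO give offspring ABO genotypes AB, AO, BB, BO, i.e. phenotypes A, B, AB.
Rh cross +/+ × -/- → phenotypes Rh+.
Combining independently: A+, B+, AB+.

A+, B+, AB+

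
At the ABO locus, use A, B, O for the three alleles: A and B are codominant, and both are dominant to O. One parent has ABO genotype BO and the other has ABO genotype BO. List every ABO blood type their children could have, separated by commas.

O, B

Gametes from BO × BO give offspring ABO genotypes BB, BO, OO, i.e. phenotypes O, B.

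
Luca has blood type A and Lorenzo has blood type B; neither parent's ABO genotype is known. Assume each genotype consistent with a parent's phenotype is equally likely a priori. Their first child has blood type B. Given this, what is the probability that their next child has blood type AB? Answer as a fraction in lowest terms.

Possible genotypes: Luca ∈ {I^A I^A, I^A i}; Lorenzo ∈ {I^B I^B, I^B i}.
Weight each parental genotype pair by prior × P(type-B child):
  I^A i × I^B I^B: posterior weight 2/3; P(next child type AB) = 1/2.
  I^A i × I^B i: posterior weight 1/3; P(next child type AB) = 1/4.
Weighted sum = 5/12.

5/12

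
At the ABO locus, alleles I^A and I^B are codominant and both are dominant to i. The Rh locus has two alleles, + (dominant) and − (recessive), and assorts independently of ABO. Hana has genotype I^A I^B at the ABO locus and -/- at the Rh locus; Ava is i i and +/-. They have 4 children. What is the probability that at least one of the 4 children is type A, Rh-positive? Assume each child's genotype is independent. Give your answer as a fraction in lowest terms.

ABO cross I^A I^B × i i → 1/2 A, 1/2 B.
Rh cross -/- × +/- → 1/2 Rh+, 1/2 Rh-; so P(type A, Rh-positive) = 1/2 × 1/2 = 1/4 per child.
P(none) = (3/4)^4 = 81/256; P(at least one) = 1 − 81/256 = 175/256.

175/256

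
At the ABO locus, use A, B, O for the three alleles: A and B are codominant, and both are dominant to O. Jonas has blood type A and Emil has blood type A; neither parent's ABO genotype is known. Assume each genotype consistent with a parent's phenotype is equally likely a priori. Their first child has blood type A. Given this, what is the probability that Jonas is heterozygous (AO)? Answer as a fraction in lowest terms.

Possible genotypes: Jonas ∈ {AA, AO}; Emil ∈ {AA, AO}.
Weight each parental genotype pair by prior × P(type-A child):
  AA × AA: posterior weight 4/15.
  AA × AO: posterior weight 4/15.
  AO × AA: posterior weight 4/15.
  AO × AO: posterior weight 1/5.
Sum the posterior weight over pairs where Jonas is AO: 7/15.

7/15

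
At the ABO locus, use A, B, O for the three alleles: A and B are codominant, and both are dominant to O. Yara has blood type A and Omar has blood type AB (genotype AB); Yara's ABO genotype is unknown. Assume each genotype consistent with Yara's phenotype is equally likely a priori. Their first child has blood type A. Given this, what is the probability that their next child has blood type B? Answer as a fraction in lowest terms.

Possible genotypes: Yara ∈ {AA, AO}; Omar ∈ {AB}.
Weight each parental genotype pair by prior × P(type-A child):
  AA × AB: posterior weight 1/2; P(next child type B) = 0.
  AO × AB: posterior weight 1/2; P(next child type B) = 1/4.
Weighted sum = 1/8.

1/8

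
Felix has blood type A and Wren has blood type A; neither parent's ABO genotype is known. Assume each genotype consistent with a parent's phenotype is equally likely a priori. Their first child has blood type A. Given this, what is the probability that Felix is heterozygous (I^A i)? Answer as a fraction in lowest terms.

Possible genotypes: Felix ∈ {I^A I^A, I^A i}; Wren ∈ {I^A I^A, I^A i}.
Weight each parental genotype pair by prior × P(type-A child):
  I^A I^A × I^A I^A: posterior weight 4/15.
  I^A I^A × I^A i: posterior weight 4/15.
  I^A i × I^A I^A: posterior weight 4/15.
  I^A i × I^A i: posterior weight 1/5.
Sum the posterior weight over pairs where Felix is I^A i: 7/15.

7/15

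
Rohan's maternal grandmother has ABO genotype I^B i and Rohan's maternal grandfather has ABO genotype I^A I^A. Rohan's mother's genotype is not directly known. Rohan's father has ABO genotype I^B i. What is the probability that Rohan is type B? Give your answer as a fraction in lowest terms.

Rohan's mother's ABO genotype from I^B i × I^A I^A: 1/2 I^A I^B, 1/2 I^A i.
Crossing each possibility with the father I^B i and summing P(type B): 1/2·1/2 + 1/2·1/4 = 3/8.

3/8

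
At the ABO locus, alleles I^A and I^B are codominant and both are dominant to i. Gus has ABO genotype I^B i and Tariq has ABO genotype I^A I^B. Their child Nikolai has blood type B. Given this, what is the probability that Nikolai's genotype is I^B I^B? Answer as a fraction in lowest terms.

1/2

Cross I^B i × I^A I^B → 1/4 I^A I^B, 1/4 I^A i, 1/4 I^B I^B, 1/4 I^B i.
Type-B genotypes among offspring: I^B I^B (1/4), I^B i (1/4); total 1/2.
P(I^B I^B | type B) = (1/4) / (1/2) = 1/2.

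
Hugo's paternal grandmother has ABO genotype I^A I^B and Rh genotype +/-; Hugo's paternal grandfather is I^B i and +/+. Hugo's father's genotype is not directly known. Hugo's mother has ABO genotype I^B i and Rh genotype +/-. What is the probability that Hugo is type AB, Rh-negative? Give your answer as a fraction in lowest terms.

1/64

Hugo's father's ABO genotype from I^A I^B × I^B i: 1/4 I^A I^B, 1/4 I^A i, 1/4 I^B I^B, 1/4 I^B i.
Crossing each possibility with the mother I^B i and summing P(type AB): 1/4·1/4 + 1/4·1/4 + 1/4·0 + 1/4·0 = 1/8.
Similarly for Rh via the father's Rh distribution: P(Rh-) = 1/8.
Independent loci: 1/8 × 1/8 = 1/64.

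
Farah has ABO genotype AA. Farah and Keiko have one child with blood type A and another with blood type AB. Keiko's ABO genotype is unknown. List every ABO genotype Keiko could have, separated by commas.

AB, BO

For each candidate genotype of Keiko, check whether crossing it with AA can produce every observed child phenotype.
  AA → possible child types {A} ✗
  AB → possible child types {A, AB} ✓
  AO → possible child types {A} ✗
  BB → possible child types {AB} ✗
  BO → possible child types {A, AB} ✓
  OO → possible child types {A} ✗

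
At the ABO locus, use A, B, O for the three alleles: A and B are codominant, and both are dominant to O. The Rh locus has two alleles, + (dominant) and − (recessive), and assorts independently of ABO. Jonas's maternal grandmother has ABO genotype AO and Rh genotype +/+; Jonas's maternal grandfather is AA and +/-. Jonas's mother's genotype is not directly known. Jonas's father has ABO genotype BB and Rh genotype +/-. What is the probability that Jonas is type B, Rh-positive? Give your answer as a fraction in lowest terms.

7/32

Jonas's mother's ABO genotype from AO × AA: 1/2 AA, 1/2 AO.
Crossing each possibility with the father BB and summing P(type B): 1/2·0 + 1/2·1/2 = 1/4.
Similarly for Rh via the mother's Rh distribution: P(Rh+) = 7/8.
Independent loci: 1/4 × 7/8 = 7/32.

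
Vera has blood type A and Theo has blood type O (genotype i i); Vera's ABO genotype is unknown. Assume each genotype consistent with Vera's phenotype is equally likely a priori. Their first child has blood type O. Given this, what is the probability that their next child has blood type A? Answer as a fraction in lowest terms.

1/2

Possible genotypes: Vera ∈ {I^A I^A, I^A i}; Theo ∈ {i i}.
Weight each parental genotype pair by prior × P(type-O child):
  I^A i × i i: posterior weight 1; P(next child type A) = 1/2.
Weighted sum = 1/2.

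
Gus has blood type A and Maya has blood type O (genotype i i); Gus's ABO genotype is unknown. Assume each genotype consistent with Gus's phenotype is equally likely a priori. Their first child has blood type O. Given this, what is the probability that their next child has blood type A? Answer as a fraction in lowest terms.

1/2

Possible genotypes: Gus ∈ {I^A I^A, I^A i}; Maya ∈ {i i}.
Weight each parental genotype pair by prior × P(type-O child):
  I^A i × i i: posterior weight 1; P(next child type A) = 1/2.
Weighted sum = 1/2.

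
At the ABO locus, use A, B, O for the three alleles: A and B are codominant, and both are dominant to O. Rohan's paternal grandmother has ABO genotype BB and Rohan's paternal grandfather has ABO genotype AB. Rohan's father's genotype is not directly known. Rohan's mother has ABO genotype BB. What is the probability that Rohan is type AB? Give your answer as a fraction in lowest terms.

1/4

Rohan's father's ABO genotype from BB × AB: 1/2 AB, 1/2 BB.
Crossing each possibility with the mother BB and summing P(type AB): 1/2·1/2 + 1/2·0 = 1/4.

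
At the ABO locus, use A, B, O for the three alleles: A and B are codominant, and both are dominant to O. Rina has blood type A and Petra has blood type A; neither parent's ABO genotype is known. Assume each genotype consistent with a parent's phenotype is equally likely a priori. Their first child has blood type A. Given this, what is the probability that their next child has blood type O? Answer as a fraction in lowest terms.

Possible genotypes: Rina ∈ {AA, AO}; Petra ∈ {AA, AO}.
Weight each parental genotype pair by prior × P(type-A child):
  AA × AA: posterior weight 4/15; P(next child type O) = 0.
  AA × AO: posterior weight 4/15; P(next child type O) = 0.
  AO × AA: posterior weight 4/15; P(next child type O) = 0.
  AO × AO: posterior weight 1/5; P(next child type O) = 1/4.
Weighted sum = 1/20.

1/20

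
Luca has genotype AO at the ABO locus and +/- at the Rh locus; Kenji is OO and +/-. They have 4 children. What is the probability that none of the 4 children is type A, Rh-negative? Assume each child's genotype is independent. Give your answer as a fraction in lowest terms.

ABO cross AO × OO → 1/2 O, 1/2 A.
Rh cross +/- × +/- → 3/4 Rh+, 1/4 Rh-; so P(type A, Rh-negative) = 1/2 × 1/4 = 1/8 per child.
P(not type A, Rh-negative) = 7/8 for one child; (7/8)^4 = 2401/4096.

2401/4096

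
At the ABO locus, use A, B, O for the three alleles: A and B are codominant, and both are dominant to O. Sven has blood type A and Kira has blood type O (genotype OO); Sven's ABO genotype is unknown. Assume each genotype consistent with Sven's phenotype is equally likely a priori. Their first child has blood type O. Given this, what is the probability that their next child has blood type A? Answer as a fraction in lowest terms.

Possible genotypes: Sven ∈ {AA, AO}; Kira ∈ {OO}.
Weight each parental genotype pair by prior × P(type-O child):
  AO × OO: posterior weight 1; P(next child type A) = 1/2.
Weighted sum = 1/2.

1/2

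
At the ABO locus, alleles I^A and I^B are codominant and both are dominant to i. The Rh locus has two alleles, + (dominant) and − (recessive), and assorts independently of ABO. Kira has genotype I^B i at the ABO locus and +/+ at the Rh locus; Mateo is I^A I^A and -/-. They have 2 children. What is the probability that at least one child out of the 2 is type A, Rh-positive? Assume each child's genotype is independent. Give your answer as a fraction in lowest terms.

ABO cross I^B i × I^A I^A → 1/2 A, 1/2 AB.
Rh cross +/+ × -/- → 1 Rh+; so P(type A, Rh-positive) = 1/2 × 1 = 1/2 per child.
P(none) = (1/2)^2 = 1/4; P(at least one) = 1 − 1/4 = 3/4.

3/4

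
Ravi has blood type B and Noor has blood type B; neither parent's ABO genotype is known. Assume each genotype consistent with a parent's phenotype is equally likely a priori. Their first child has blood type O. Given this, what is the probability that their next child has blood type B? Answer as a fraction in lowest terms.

Possible genotypes: Ravi ∈ {BB, BO}; Noor ∈ {BB, BO}.
Weight each parental genotype pair by prior × P(type-O child):
  BO × BO: posterior weight 1; P(next child type B) = 3/4.
Weighted sum = 3/4.

3/4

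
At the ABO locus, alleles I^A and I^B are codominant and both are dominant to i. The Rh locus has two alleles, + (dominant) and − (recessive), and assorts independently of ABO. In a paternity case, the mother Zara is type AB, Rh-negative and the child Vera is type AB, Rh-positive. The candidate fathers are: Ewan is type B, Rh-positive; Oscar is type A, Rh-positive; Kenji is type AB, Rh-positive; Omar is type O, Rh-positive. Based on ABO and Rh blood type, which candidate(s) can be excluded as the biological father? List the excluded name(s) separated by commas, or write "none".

Omar

A candidate is excluded only if no genotype consistent with his phenotype could produce a type AB, Rh-positive child with a type AB, Rh-negative mother.
Omar (type O, Rh+): no genotype consistent with that phenotype can produce a type-AB Rh+ child with a type-AB mother.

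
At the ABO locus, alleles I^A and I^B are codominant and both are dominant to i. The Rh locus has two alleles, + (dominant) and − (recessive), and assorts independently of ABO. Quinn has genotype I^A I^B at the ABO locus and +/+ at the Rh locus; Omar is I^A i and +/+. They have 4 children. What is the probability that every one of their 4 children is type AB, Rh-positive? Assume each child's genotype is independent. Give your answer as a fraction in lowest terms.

1/256

ABO cross I^A I^B × I^A i → 1/2 A, 1/4 B, 1/4 AB.
Rh cross +/+ × +/+ → 1 Rh+; so P(type AB, Rh-positive) = 1/4 × 1 = 1/4 per child.
All 4 independent: (1/4)^4 = 1/256.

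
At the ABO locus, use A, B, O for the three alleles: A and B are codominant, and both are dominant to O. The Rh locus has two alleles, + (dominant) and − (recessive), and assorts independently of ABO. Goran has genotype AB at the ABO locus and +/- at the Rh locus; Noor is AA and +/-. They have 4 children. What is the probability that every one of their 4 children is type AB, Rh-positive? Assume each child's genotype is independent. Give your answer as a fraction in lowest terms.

81/4096

ABO cross AB × AA → 1/2 A, 1/2 AB.
Rh cross +/- × +/- → 3/4 Rh+, 1/4 Rh-; so P(type AB, Rh-positive) = 1/2 × 3/4 = 3/8 per child.
All 4 independent: (3/8)^4 = 81/4096.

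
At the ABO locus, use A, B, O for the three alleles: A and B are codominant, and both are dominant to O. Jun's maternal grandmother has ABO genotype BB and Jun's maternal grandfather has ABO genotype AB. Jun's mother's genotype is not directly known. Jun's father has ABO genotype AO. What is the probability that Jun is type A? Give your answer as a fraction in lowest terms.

Jun's mother's ABO genotype from BB × AB: 1/2 AB, 1/2 BB.
Crossing each possibility with the father AO and summing P(type A): 1/2·1/2 + 1/2·0 = 1/4.

1/4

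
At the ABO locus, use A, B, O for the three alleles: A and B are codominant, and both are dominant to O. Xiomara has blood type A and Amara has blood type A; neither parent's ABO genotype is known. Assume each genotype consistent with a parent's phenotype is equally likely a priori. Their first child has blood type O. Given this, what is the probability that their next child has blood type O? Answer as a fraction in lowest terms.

1/4

Possible genotypes: Xiomara ∈ {AA, AO}; Amara ∈ {AA, AO}.
Weight each parental genotype pair by prior × P(type-O child):
  AO × AO: posterior weight 1; P(next child type O) = 1/4.
Weighted sum = 1/4.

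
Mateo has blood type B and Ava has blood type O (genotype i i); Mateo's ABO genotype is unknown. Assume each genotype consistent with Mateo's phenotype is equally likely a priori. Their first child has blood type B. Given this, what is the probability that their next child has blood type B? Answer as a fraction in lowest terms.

5/6

Possible genotypes: Mateo ∈ {I^B I^B, I^B i}; Ava ∈ {i i}.
Weight each parental genotype pair by prior × P(type-B child):
  I^B I^B × i i: posterior weight 2/3; P(next child type B) = 1.
  I^B i × i i: posterior weight 1/3; P(next child type B) = 1/2.
Weighted sum = 5/6.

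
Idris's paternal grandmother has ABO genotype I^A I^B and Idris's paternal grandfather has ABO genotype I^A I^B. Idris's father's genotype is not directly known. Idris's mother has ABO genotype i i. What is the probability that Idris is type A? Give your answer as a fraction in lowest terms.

1/2

Idris's father's ABO genotype from I^A I^B × I^A I^B: 1/4 I^A I^A, 1/2 I^A I^B, 1/4 I^B I^B.
Crossing each possibility with the mother i i and summing P(type A): 1/4·1 + 1/2·1/2 + 1/4·0 = 1/2.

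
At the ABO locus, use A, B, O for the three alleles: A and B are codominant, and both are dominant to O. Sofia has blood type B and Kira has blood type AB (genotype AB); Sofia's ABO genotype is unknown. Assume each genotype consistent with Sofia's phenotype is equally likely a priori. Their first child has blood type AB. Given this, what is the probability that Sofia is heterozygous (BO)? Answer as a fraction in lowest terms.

Possible genotypes: Sofia ∈ {BB, BO}; Kira ∈ {AB}.
Weight each parental genotype pair by prior × P(type-AB child):
  BB × AB: posterior weight 2/3.
  BO × AB: posterior weight 1/3.
Sum the posterior weight over pairs where Sofia is BO: 1/3.

1/3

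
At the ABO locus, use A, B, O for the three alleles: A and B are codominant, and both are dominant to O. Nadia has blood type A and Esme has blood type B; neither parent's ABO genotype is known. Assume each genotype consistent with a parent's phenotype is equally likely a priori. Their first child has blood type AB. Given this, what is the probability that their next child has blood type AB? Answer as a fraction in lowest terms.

25/36

Possible genotypes: Nadia ∈ {AA, AO}; Esme ∈ {BB, BO}.
Weight each parental genotype pair by prior × P(type-AB child):
  AA × BB: posterior weight 4/9; P(next child type AB) = 1.
  AA × BO: posterior weight 2/9; P(next child type AB) = 1/2.
  AO × BB: posterior weight 2/9; P(next child type AB) = 1/2.
  AO × BO: posterior weight 1/9; P(next child type AB) = 1/4.
Weighted sum = 25/36.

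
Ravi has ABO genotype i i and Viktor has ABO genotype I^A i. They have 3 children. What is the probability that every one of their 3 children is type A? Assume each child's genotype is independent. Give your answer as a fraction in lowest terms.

ABO cross i i × I^A i → 1/2 O, 1/2 A.
So P(type A) = 1/2 per child.
All 3 independent: (1/2)^3 = 1/8.

1/8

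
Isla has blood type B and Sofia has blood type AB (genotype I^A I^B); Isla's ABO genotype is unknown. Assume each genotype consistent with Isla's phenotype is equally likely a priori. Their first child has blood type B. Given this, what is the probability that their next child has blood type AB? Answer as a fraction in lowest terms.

Possible genotypes: Isla ∈ {I^B I^B, I^B i}; Sofia ∈ {I^A I^B}.
Weight each parental genotype pair by prior × P(type-B child):
  I^B I^B × I^A I^B: posterior weight 1/2; P(next child type AB) = 1/2.
  I^B i × I^A I^B: posterior weight 1/2; P(next child type AB) = 1/4.
Weighted sum = 3/8.

3/8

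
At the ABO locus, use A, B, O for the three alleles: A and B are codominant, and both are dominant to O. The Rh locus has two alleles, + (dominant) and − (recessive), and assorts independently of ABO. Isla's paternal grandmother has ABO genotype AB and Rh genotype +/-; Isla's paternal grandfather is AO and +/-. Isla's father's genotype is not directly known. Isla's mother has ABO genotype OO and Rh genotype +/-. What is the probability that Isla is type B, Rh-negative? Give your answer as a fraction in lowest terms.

Isla's father's ABO genotype from AB × AO: 1/4 AA, 1/4 AB, 1/4 AO, 1/4 BO.
Crossing each possibility with the mother OO and summing P(type B): 1/4·0 + 1/4·1/2 + 1/4·0 + 1/4·1/2 = 1/4.
Similarly for Rh via the father's Rh distribution: P(Rh-) = 1/4.
Independent loci: 1/4 × 1/4 = 1/16.

1/16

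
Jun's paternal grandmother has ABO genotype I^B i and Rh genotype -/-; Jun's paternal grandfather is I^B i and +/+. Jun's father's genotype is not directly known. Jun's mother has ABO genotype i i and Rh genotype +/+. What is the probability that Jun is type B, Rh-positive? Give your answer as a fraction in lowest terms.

Jun's father's ABO genotype from I^B i × I^B i: 1/4 I^B I^B, 1/2 I^B i, 1/4 i i.
Crossing each possibility with the mother i i and summing P(type B): 1/4·1 + 1/2·1/2 + 1/4·0 = 1/2.
Similarly for Rh via the father's Rh distribution: P(Rh+) = 1.
Independent loci: 1/2 × 1 = 1/2.

1/2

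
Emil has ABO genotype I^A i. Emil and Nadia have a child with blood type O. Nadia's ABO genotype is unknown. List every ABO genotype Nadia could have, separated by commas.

For each candidate genotype of Nadia, check whether crossing it with I^A i can produce every observed child phenotype.
  I^A I^A → possible child types {A} ✗
  I^A I^B → possible child types {A, B, AB} ✗
  I^A i → possible child types {O, A} ✓
  I^B I^B → possible child types {B, AB} ✗
  I^B i → possible child types {O, A, B, AB} ✓
  i i → possible child types {O, A} ✓

I^A i, I^B i, i i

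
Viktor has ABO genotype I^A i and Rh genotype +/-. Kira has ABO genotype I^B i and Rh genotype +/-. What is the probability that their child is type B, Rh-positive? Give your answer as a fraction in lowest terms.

ABO cross I^A i × I^B i → offspring phenotypes: 1/4 O, 1/4 A, 1/4 B, 1/4 AB.
Rh cross +/- × +/- → 3/4 Rh+, 1/4 Rh-.
Independent loci: P(type B, Rh-positive) = 1/4 × 3/4 = 3/16.

3/16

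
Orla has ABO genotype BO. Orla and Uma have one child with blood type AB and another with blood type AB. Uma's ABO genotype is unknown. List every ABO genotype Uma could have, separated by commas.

For each candidate genotype of Uma, check whether crossing it with BO can produce every observed child phenotype.
  AA → possible child types {A, AB} ✓
  AB → possible child types {A, B, AB} ✓
  AO → possible child types {O, A, B, AB} ✓
  BB → possible child types {B} ✗
  BO → possible child types {O, B} ✗
  OO → possible child types {O, B} ✗

AA, AB, AO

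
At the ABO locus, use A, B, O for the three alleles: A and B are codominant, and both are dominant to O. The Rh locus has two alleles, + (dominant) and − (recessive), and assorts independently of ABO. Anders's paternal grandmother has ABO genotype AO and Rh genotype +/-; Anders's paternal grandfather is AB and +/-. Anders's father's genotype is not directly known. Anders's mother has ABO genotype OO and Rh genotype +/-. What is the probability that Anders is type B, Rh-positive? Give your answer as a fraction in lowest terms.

Anders's father's ABO genotype from AO × AB: 1/4 AA, 1/4 AB, 1/4 AO, 1/4 BO.
Crossing each possibility with the mother OO and summing P(type B): 1/4·0 + 1/4·1/2 + 1/4·0 + 1/4·1/2 = 1/4.
Similarly for Rh via the father's Rh distribution: P(Rh+) = 3/4.
Independent loci: 1/4 × 3/4 = 3/16.

3/16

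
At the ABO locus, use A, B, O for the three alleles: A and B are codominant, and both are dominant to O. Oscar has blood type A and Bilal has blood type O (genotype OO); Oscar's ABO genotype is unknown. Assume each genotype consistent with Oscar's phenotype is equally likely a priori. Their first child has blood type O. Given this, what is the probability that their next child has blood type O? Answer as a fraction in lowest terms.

1/2

Possible genotypes: Oscar ∈ {AA, AO}; Bilal ∈ {OO}.
Weight each parental genotype pair by prior × P(type-O child):
  AO × OO: posterior weight 1; P(next child type O) = 1/2.
Weighted sum = 1/2.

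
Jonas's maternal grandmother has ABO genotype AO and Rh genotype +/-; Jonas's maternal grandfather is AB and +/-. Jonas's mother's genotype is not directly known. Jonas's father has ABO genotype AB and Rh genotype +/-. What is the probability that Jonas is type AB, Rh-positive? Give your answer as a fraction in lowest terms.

Jonas's mother's ABO genotype from AO × AB: 1/4 AA, 1/4 AB, 1/4 AO, 1/4 BO.
Crossing each possibility with the father AB and summing P(type AB): 1/4·1/2 + 1/4·1/2 + 1/4·1/4 + 1/4·1/4 = 3/8.
Similarly for Rh via the mother's Rh distribution: P(Rh+) = 3/4.
Independent loci: 3/8 × 3/4 = 9/32.

9/32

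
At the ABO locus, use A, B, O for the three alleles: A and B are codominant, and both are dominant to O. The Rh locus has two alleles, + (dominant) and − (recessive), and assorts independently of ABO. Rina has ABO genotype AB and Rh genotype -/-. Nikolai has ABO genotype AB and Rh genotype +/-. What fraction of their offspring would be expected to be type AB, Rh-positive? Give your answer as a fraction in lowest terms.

1/4

ABO cross AB × AB → offspring phenotypes: 1/4 A, 1/4 B, 1/2 AB.
Rh cross -/- × +/- → 1/2 Rh+, 1/2 Rh-.
Independent loci: P(type AB, Rh-positive) = 1/2 × 1/2 = 1/4.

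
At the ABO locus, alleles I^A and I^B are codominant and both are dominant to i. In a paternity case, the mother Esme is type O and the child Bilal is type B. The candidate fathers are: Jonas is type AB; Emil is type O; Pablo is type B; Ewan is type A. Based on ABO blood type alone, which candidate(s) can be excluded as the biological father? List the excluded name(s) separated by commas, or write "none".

Emil, Ewan

A candidate is excluded only if no genotype consistent with his phenotype could produce a type B child with a type O mother.
Emil (type O): no genotype consistent with that phenotype can produce a type-B child with a type-O mother.
Ewan (type A): no genotype consistent with that phenotype can produce a type-B child with a type-O mother.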